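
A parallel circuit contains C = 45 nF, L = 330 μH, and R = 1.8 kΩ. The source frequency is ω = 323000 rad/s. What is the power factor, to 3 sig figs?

0.107

X_L = ωL = 107 Ω
X_C = 1/(ωC) = 68.8 Ω
Parallel: admittances add. Y = 1/R + 1/(jωL) + jωC
Y = (0.000556 + j0.00515) S
|Y| = 0.00518 S → |Z| = 1/|Y| = 193 Ω, ∠Z = −∠Y = -83.8°
cos φ = cos(-83.8°) = 0.107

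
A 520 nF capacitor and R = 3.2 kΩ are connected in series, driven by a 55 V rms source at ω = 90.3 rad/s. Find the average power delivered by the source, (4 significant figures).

X_C = 1/(ωC) = 21300 Ω
Z = 3200 − j21300 Ω
|Z| = √(3200² + 21300²) = 21540 Ω
∠Z = arctan(-21300/3200) = -81.45°
I = V/|Z| = 2.554 mA
P = VI cos φ = 55 × 0.002554 × cos(-81.45°) = 20.87 mW

20.87 mW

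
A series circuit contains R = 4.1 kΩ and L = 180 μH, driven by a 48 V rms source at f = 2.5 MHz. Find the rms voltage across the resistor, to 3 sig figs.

39.5 V

ω = 2πf = 1.571e+07 rad/s
X_L = ωL = 2830 Ω
Z = 4100 + j2830 Ω
|Z| = √(4100² + 2830²) = 4980 Ω
I = V/|Z| = 9.64 mA
V_R = I·|Z_R| = 0.00964 × 4100 = 39.5 V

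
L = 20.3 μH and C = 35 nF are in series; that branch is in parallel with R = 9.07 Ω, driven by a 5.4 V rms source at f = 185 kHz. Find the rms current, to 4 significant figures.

5.523 A

ω = 2πf = 1.162e+06 rad/s
X_L = ωL = 23.60 Ω
X_C = 1/(ωC) = 24.58 Ω
Branch 1: Z₁ = R = 9.070 Ω
Branch 2 (series LC): Z₂ = j(X_L − X_C) = −j0.9834 Ω
Parallel: Z = Z₁Z₂/(Z₁+Z₂), |Z| = 0.9777 Ω, ∠Z = -83.81°
I = V/|Z| = 5.4/0.9777 = 5.523 A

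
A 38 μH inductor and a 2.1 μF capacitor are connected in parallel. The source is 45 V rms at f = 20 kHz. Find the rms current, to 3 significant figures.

2.45 A

ω = 2πf = 125700 rad/s
X_L = ωL = 4.78 Ω
X_C = 1/(ωC) = 3.79 Ω
Parallel: admittances add. Y = 1/(jωL) + jωC
Y = (0 + j0.0545) S
|Y| = 0.0545 S → |Z| = 1/|Y| = 18.4 Ω, ∠Z = −∠Y = -90.0°
I = V/|Z| = 45/18.4 = 2.45 A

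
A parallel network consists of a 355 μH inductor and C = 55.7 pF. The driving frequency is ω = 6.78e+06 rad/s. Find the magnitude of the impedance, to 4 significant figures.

26440 Ω

X_L = ωL = 2407 Ω
X_C = 1/(ωC) = 2648 Ω
Parallel: admittances add. Y = 1/(jωL) + jωC
Y = (0 − j3.783e-05) S
|Y| = 3.783e-05 S → |Z| = 1/|Y| = 26440 Ω, ∠Z = −∠Y = 90.00°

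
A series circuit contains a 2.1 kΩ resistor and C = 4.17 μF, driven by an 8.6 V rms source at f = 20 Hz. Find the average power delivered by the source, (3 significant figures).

ω = 2πf = 125.7 rad/s
X_C = 1/(ωC) = 1910 Ω
Z = 2100 − j1910 Ω
|Z| = √(2100² + 1910²) = 2840 Ω
∠Z = arctan(-1910/2100) = -42.3°
I = V/|Z| = 3.03 mA
P = VI cos φ = 8.6 × 0.00303 × cos(-42.3°) = 19.3 mW

19.3 mW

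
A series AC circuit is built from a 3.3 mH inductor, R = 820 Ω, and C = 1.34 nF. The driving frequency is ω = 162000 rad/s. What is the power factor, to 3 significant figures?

0.197

X_L = ωL = 535 Ω
X_C = 1/(ωC) = 4610 Ω
Net reactance X = X_L − X_C = -4070 Ω
Z = 820 − j4070 Ω
|Z| = √(820² + 4070²) = 4150 Ω
∠Z = arctan(-4070/820) = -78.6°
cos φ = cos(-78.6°) = 0.197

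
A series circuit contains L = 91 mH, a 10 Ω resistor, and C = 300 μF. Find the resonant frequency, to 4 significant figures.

30.46 Hz

ω₀ = 1/√(LC) = 1/√(0.091 × 0.0003) = 191.4 rad/s
f₀ = ω₀/(2π) = 30.46 Hz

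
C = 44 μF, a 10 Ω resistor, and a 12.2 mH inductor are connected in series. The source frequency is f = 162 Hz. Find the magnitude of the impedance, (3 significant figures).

ω = 2πf = 1018 rad/s
X_L = ωL = 12.4 Ω
X_C = 1/(ωC) = 22.3 Ω
Net reactance X = X_L − X_C = -9.91 Ω
Z = 10.0 − j9.91 Ω
|Z| = √(10.0² + 9.91²) = 14.1 Ω

14.1 Ω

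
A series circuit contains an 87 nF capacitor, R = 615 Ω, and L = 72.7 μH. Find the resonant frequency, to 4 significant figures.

63.28 kHz

ω₀ = 1/√(LC) = 1/√(7.27e-05 × 8.7e-08) = 397600 rad/s
f₀ = ω₀/(2π) = 63.28 kHz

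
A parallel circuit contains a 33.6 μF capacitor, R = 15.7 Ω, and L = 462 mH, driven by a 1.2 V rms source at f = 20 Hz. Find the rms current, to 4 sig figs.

78.01 mA

ω = 2πf = 125.7 rad/s
X_L = ωL = 58.06 Ω
X_C = 1/(ωC) = 236.8 Ω
Parallel: admittances add. Y = 1/R + 1/(jωL) + jωC
Y = (0.06369 − j0.01300) S
|Y| = 0.06501 S → |Z| = 1/|Y| = 15.38 Ω, ∠Z = −∠Y = 11.54°
I = V/|Z| = 1.2/15.38 = 78.01 mA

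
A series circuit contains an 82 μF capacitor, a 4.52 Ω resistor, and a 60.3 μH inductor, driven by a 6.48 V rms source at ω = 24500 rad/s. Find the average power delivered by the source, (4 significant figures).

X_L = ωL = 1.477 Ω
X_C = 1/(ωC) = 0.4978 Ω
Net reactance X = X_L − X_C = 0.9796 Ω
Z = 4.520 + j0.9796 Ω
|Z| = √(4.520² + 0.9796²) = 4.625 Ω
∠Z = arctan(0.9796/4.520) = 12.23°
I = V/|Z| = 1.401 A
P = VI cos φ = 6.48 × 1.401 × cos(12.23°) = 8.873 W

8.873 W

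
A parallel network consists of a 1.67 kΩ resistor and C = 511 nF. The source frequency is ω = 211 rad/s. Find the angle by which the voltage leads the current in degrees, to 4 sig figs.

X_C = 1/(ωC) = 9275 Ω
Parallel: admittances add. Y = 1/R + jωC
Y = (0.0005988 + j0.0001078) S
|Y| = 0.0006084 S → |Z| = 1/|Y| = 1644 Ω, ∠Z = −∠Y = -10.21°

-10.21°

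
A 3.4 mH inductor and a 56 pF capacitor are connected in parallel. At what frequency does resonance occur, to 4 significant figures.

ω₀ = 1/√(LC) = 1/√(0.0034 × 5.6e-11) = 2.292e+06 rad/s
f₀ = ω₀/(2π) = 364.7 kHz

364.7 kHz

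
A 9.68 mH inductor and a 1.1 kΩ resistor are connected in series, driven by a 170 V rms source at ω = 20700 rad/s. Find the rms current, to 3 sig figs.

152 mA

X_L = ωL = 200 Ω
Z = 1100 + j200 Ω
|Z| = √(1100² + 200²) = 1120 Ω
I = V/|Z| = 170/1120 = 152 mA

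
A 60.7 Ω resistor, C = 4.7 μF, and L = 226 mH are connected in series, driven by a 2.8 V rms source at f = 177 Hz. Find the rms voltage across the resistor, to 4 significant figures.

1.991 V

ω = 2πf = 1112 rad/s
X_L = ωL = 251.3 Ω
X_C = 1/(ωC) = 191.3 Ω
Net reactance X = X_L − X_C = 60.02 Ω
Z = 60.70 + j60.02 Ω
|Z| = √(60.70² + 60.02²) = 85.37 Ω
I = V/|Z| = 32.80 mA
V_R = I·|Z_R| = 0.03280 × 60.70 = 1.991 V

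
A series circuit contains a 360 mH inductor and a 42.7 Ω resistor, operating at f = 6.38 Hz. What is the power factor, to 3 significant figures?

ω = 2πf = 40.09 rad/s
X_L = ωL = 14.4 Ω
Z = 42.7 + j14.4 Ω
|Z| = √(42.7² + 14.4²) = 45.1 Ω
∠Z = arctan(14.4/42.7) = 18.7°
cos φ = cos(18.7°) = 0.947

0.947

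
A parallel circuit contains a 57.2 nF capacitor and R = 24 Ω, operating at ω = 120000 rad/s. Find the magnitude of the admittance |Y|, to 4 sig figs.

X_C = 1/(ωC) = 145.7 Ω
Parallel: admittances add. Y = 1/R + jωC
Y = (0.04167 + j0.006864) S
|Y| = 0.04223 S → |Z| = 1/|Y| = 23.68 Ω, ∠Z = −∠Y = -9.355°

42.23 mS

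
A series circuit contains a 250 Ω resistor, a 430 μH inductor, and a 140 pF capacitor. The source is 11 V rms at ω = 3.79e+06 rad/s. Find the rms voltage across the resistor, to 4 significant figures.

7.701 V

X_L = ωL = 1630 Ω
X_C = 1/(ωC) = 1885 Ω
Net reactance X = X_L − X_C = -255.0 Ω
Z = 250.0 − j255.0 Ω
|Z| = √(250.0² + 255.0²) = 357.1 Ω
I = V/|Z| = 30.81 mA
V_R = I·|Z_R| = 0.03081 × 250.0 = 7.701 V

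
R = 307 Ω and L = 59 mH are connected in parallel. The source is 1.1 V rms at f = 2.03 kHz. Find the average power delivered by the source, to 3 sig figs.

ω = 2πf = 12750 rad/s
X_L = ωL = 753 Ω
Parallel: admittances add. Y = 1/R + 1/(jωL)
Y = (0.00326 − j0.00133) S
|Y| = 0.00352 S → |Z| = 1/|Y| = 284 Ω, ∠Z = −∠Y = 22.2°
I = V/|Z| = 3.87 mA
P = VI cos φ = 1.1 × 0.00387 × cos(22.2°) = 3.94 mW

3.94 mW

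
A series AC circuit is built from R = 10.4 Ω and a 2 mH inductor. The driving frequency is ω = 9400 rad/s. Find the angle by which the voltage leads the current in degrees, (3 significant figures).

61.0°

X_L = ωL = 18.8 Ω
Z = 10.4 + j18.8 Ω
|Z| = √(10.4² + 18.8²) = 21.5 Ω
∠Z = arctan(18.8/10.4) = 61.0°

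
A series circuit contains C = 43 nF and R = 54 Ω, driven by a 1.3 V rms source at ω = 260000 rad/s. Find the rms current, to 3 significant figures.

X_C = 1/(ωC) = 89.4 Ω
Z = 54.0 − j89.4 Ω
|Z| = √(54.0² + 89.4²) = 104 Ω
I = V/|Z| = 1.3/104 = 12.4 mA

12.4 mA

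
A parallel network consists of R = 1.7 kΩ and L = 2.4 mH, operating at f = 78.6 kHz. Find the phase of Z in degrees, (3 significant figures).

ω = 2πf = 493900 rad/s
X_L = ωL = 1190 Ω
Parallel: admittances add. Y = 1/R + 1/(jωL)
Y = (0.000588 − j0.000844) S
|Y| = 0.00103 S → |Z| = 1/|Y| = 972 Ω, ∠Z = −∠Y = 55.1°

55.1°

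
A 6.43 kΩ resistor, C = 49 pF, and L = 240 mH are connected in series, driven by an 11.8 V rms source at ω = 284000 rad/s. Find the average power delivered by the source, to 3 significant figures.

16.3 mW

X_L = ωL = 68200 Ω
X_C = 1/(ωC) = 71900 Ω
Net reactance X = X_L − X_C = -3700 Ω
Z = 6430 − j3700 Ω
|Z| = √(6430² + 3700²) = 7420 Ω
∠Z = arctan(-3700/6430) = -29.9°
I = V/|Z| = 1.59 mA
P = VI cos φ = 11.8 × 0.00159 × cos(-29.9°) = 16.3 mW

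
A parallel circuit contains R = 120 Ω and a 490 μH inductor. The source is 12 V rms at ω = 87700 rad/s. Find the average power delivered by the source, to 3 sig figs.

1.20 W

X_L = ωL = 43.0 Ω
Parallel: admittances add. Y = 1/R + 1/(jωL)
Y = (0.00833 − j0.0233) S
|Y| = 0.0247 S → |Z| = 1/|Y| = 40.5 Ω, ∠Z = −∠Y = 70.3°
I = V/|Z| = 297 mA
P = VI cos φ = 12 × 0.297 × cos(70.3°) = 1.20 W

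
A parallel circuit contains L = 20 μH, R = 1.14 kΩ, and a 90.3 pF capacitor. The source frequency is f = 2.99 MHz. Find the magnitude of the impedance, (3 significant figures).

ω = 2πf = 1.879e+07 rad/s
X_L = ωL = 376 Ω
X_C = 1/(ωC) = 589 Ω
Parallel: admittances add. Y = 1/R + 1/(jωL) + jωC
Y = (0.000877 − j0.000965) S
|Y| = 0.00130 S → |Z| = 1/|Y| = 767 Ω, ∠Z = −∠Y = 47.7°

767 Ω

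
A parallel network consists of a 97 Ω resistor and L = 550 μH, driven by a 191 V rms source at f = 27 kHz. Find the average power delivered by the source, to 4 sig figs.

ω = 2πf = 169600 rad/s
X_L = ωL = 93.31 Ω
Parallel: admittances add. Y = 1/R + 1/(jωL)
Y = (0.01031 − j0.01072) S
|Y| = 0.01487 S → |Z| = 1/|Y| = 67.25 Ω, ∠Z = −∠Y = 46.11°
I = V/|Z| = 2.840 A
P = VI cos φ = 191 × 2.840 × cos(46.11°) = 376.1 W

376.1 W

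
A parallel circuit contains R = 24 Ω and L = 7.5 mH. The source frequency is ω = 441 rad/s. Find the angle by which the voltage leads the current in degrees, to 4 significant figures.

82.15°

X_L = ωL = 3.307 Ω
Parallel: admittances add. Y = 1/R + 1/(jωL)
Y = (0.04167 − j0.3023) S
|Y| = 0.3052 S → |Z| = 1/|Y| = 3.277 Ω, ∠Z = −∠Y = 82.15°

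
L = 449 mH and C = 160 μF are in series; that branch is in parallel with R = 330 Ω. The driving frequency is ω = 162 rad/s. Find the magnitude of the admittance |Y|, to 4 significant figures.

29.43 mS

X_L = ωL = 72.74 Ω
X_C = 1/(ωC) = 38.58 Ω
Branch 1: Z₁ = R = 330.0 Ω
Branch 2 (series LC): Z₂ = j(X_L − X_C) = j34.16 Ω
Parallel: Z = Z₁Z₂/(Z₁+Z₂), |Z| = 33.98 Ω, ∠Z = 84.09°
|Y| = 1/|Z| = 29.43 mS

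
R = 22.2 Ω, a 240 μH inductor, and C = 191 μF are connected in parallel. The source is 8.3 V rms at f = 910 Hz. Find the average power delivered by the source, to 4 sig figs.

3.103 W

ω = 2πf = 5718 rad/s
X_L = ωL = 1.372 Ω
X_C = 1/(ωC) = 0.9157 Ω
Parallel: admittances add. Y = 1/R + 1/(jωL) + jωC
Y = (0.04505 + j0.3633) S
|Y| = 0.3661 S → |Z| = 1/|Y| = 2.731 Ω, ∠Z = −∠Y = -82.93°
I = V/|Z| = 3.039 A
P = VI cos φ = 8.3 × 3.039 × cos(-82.93°) = 3.103 W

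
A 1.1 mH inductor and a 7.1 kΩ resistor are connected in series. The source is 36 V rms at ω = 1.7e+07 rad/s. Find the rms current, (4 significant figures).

X_L = ωL = 18700 Ω
Z = 7100 + j18700 Ω
|Z| = √(7100² + 18700²) = 20000 Ω
I = V/|Z| = 36/20000 = 1.800 mA

1.800 mA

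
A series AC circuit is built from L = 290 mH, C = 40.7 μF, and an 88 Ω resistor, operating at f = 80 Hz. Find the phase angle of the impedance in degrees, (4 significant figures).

47.75°

ω = 2πf = 502.7 rad/s
X_L = ωL = 145.8 Ω
X_C = 1/(ωC) = 48.88 Ω
Net reactance X = X_L − X_C = 96.89 Ω
Z = 88.00 + j96.89 Ω
|Z| = √(88.00² + 96.89²) = 130.9 Ω
∠Z = arctan(96.89/88.00) = 47.75°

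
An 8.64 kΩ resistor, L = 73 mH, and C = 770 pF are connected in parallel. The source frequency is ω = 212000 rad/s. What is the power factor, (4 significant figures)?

X_L = ωL = 15480 Ω
X_C = 1/(ωC) = 6126 Ω
Parallel: admittances add. Y = 1/R + 1/(jωL) + jωC
Y = (0.0001157 + j9.862e-05) S
|Y| = 0.0001521 S → |Z| = 1/|Y| = 6576 Ω, ∠Z = −∠Y = -40.43°
cos φ = cos(-40.43°) = 0.7611

0.7611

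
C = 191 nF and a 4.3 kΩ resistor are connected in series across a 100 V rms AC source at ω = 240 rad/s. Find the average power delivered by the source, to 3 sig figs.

87.0 mW

X_C = 1/(ωC) = 21800 Ω
Z = 4300 − j21800 Ω
|Z| = √(4300² + 21800²) = 22200 Ω
∠Z = arctan(-21800/4300) = -78.8°
I = V/|Z| = 4.50 mA
P = VI cos φ = 100 × 0.00450 × cos(-78.8°) = 87.0 mW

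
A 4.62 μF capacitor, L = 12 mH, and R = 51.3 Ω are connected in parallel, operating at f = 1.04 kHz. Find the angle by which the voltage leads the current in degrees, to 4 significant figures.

-41.81°

ω = 2πf = 6535 rad/s
X_L = ωL = 78.41 Ω
X_C = 1/(ωC) = 33.12 Ω
Parallel: admittances add. Y = 1/R + 1/(jωL) + jωC
Y = (0.01949 + j0.01744) S
|Y| = 0.02615 S → |Z| = 1/|Y| = 38.24 Ω, ∠Z = −∠Y = -41.81°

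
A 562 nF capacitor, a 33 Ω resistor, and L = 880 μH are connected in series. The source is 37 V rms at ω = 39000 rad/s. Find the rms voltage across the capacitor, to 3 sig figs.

X_L = ωL = 34.3 Ω
X_C = 1/(ωC) = 45.6 Ω
Net reactance X = X_L − X_C = -11.3 Ω
Z = 33.0 − j11.3 Ω
|Z| = √(33.0² + 11.3²) = 34.9 Ω
I = V/|Z| = 1.06 A
V_C = I·|Z_C| = 1.06 × 45.6 = 48.4 V

48.4 V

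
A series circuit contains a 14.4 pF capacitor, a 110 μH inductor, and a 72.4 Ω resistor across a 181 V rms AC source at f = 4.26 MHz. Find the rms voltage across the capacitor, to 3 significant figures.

ω = 2πf = 2.677e+07 rad/s
X_L = ωL = 2940 Ω
X_C = 1/(ωC) = 2590 Ω
Net reactance X = X_L − X_C = 350 Ω
Z = 72.4 + j350 Ω
|Z| = √(72.4² + 350²) = 357 Ω
I = V/|Z| = 507 mA
V_C = I·|Z_C| = 0.507 × 2590 = 1310 V

1310 V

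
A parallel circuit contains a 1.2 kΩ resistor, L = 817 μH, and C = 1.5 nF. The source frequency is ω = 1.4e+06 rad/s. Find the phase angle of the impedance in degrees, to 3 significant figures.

-55.8°

X_L = ωL = 1140 Ω
X_C = 1/(ωC) = 476 Ω
Parallel: admittances add. Y = 1/R + 1/(jωL) + jωC
Y = (0.000833 + j0.00123) S
|Y| = 0.00148 S → |Z| = 1/|Y| = 675 Ω, ∠Z = −∠Y = -55.8°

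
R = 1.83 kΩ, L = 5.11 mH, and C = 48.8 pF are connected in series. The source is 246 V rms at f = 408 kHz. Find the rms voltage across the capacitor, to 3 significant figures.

ω = 2πf = 2.564e+06 rad/s
X_L = ωL = 13100 Ω
X_C = 1/(ωC) = 7990 Ω
Net reactance X = X_L − X_C = 5110 Ω
Z = 1830 + j5110 Ω
|Z| = √(1830² + 5110²) = 5420 Ω
I = V/|Z| = 45.4 mA
V_C = I·|Z_C| = 0.0454 × 7990 = 363 V

363 V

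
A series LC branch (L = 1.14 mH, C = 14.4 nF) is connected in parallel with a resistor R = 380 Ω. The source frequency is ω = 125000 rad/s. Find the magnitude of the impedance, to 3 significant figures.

X_L = ωL = 142 Ω
X_C = 1/(ωC) = 556 Ω
Branch 1: Z₁ = R = 380 Ω
Branch 2 (series LC): Z₂ = j(X_L − X_C) = −j413 Ω
Parallel: Z = Z₁Z₂/(Z₁+Z₂), |Z| = 280 Ω, ∠Z = -42.6°

280 Ω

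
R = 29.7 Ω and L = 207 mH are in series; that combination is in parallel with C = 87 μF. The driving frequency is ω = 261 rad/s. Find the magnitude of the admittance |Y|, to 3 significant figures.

11.5 mS

X_L = ωL = 54.0 Ω
X_C = 1/(ωC) = 44.0 Ω
Branch 1 (R+jX_L): Z₁ = 29.7 + j54.0 Ω, |Z₁| = 61.7 Ω
Branch 2 (−jX_C): Z₂ = −j44.0 Ω
Parallel: Z = Z₁Z₂/(Z₁+Z₂), |Z| = 86.6 Ω, ∠Z = -47.4°
|Y| = 1/|Z| = 11.5 mS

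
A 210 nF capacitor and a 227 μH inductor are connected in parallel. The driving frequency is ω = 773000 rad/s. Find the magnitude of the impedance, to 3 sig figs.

X_L = ωL = 175 Ω
X_C = 1/(ωC) = 6.16 Ω
Parallel: admittances add. Y = 1/(jωL) + jωC
Y = (0 + j0.157) S
|Y| = 0.157 S → |Z| = 1/|Y| = 6.38 Ω, ∠Z = −∠Y = -90.0°

6.38 Ω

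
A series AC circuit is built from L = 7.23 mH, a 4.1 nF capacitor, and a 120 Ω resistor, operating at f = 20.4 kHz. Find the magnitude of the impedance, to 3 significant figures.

ω = 2πf = 128200 rad/s
X_L = ωL = 927 Ω
X_C = 1/(ωC) = 1900 Ω
Net reactance X = X_L − X_C = -976 Ω
Z = 120 − j976 Ω
|Z| = √(120² + 976²) = 983 Ω

983 Ω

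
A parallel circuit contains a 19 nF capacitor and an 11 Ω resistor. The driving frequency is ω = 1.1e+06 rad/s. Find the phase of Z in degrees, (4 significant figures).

X_C = 1/(ωC) = 47.85 Ω
Parallel: admittances add. Y = 1/R + jωC
Y = (0.09091 + j0.02090) S
|Y| = 0.09328 S → |Z| = 1/|Y| = 10.72 Ω, ∠Z = −∠Y = -12.95°

-12.95°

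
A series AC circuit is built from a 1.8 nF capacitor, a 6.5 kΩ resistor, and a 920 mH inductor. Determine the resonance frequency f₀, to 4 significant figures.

ω₀ = 1/√(LC) = 1/√(0.92 × 1.8e-09) = 24570 rad/s
f₀ = ω₀/(2π) = 3.911 kHz

3.911 kHz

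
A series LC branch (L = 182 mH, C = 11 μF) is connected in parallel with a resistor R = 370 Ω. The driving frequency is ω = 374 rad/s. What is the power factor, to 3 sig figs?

0.428

X_L = ωL = 68.1 Ω
X_C = 1/(ωC) = 243 Ω
Branch 1: Z₁ = R = 370 Ω
Branch 2 (series LC): Z₂ = j(X_L − X_C) = −j175 Ω
Parallel: Z = Z₁Z₂/(Z₁+Z₂), |Z| = 158 Ω, ∠Z = -64.7°
cos φ = cos(-64.7°) = 0.428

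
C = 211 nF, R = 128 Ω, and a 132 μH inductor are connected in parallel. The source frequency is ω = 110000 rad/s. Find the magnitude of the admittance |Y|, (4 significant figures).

46.32 mS

X_L = ωL = 14.52 Ω
X_C = 1/(ωC) = 43.08 Ω
Parallel: admittances add. Y = 1/R + 1/(jωL) + jωC
Y = (0.007812 − j0.04566) S
|Y| = 0.04632 S → |Z| = 1/|Y| = 21.59 Ω, ∠Z = −∠Y = 80.29°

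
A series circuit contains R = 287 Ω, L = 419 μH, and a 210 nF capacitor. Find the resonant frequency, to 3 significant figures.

ω₀ = 1/√(LC) = 1/√(0.000419 × 2.1e-07) = 106600 rad/s
f₀ = ω₀/(2π) = 17.0 kHz

17.0 kHz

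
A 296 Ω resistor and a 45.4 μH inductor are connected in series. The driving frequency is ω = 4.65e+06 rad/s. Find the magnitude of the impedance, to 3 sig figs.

364 Ω

X_L = ωL = 211 Ω
Z = 296 + j211 Ω
|Z| = √(296² + 211²) = 364 Ω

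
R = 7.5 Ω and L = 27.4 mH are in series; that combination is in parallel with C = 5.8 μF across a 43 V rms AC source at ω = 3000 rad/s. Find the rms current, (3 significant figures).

234 mA

X_L = ωL = 82.2 Ω
X_C = 1/(ωC) = 57.5 Ω
Branch 1 (R+jX_L): Z₁ = 7.50 + j82.2 Ω, |Z₁| = 82.5 Ω
Branch 2 (−jX_C): Z₂ = −j57.5 Ω
Parallel: Z = Z₁Z₂/(Z₁+Z₂), |Z| = 184 Ω, ∠Z = -78.3°
I = V/|Z| = 43/184 = 234 mA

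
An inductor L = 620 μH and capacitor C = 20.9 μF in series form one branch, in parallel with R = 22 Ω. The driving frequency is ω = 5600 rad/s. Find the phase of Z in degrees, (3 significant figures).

-77.0°

X_L = ωL = 3.47 Ω
X_C = 1/(ωC) = 8.54 Ω
Branch 1: Z₁ = R = 22.0 Ω
Branch 2 (series LC): Z₂ = j(X_L − X_C) = −j5.07 Ω
Parallel: Z = Z₁Z₂/(Z₁+Z₂), |Z| = 4.94 Ω, ∠Z = -77.0°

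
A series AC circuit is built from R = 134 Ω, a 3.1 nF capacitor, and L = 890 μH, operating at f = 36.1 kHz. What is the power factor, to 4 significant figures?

0.1092

ω = 2πf = 226800 rad/s
X_L = ωL = 201.9 Ω
X_C = 1/(ωC) = 1422 Ω
Net reactance X = X_L − X_C = -1220 Ω
Z = 134.0 − j1220 Ω
|Z| = √(134.0² + 1220²) = 1228 Ω
∠Z = arctan(-1220/134.0) = -83.73°
cos φ = cos(-83.73°) = 0.1092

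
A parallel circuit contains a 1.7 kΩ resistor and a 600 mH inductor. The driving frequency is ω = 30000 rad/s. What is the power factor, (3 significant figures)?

X_L = ωL = 18000 Ω
Parallel: admittances add. Y = 1/R + 1/(jωL)
Y = (0.000588 − j5.56e-05) S
|Y| = 0.000591 S → |Z| = 1/|Y| = 1690 Ω, ∠Z = −∠Y = 5.40°
cos φ = cos(5.40°) = 0.996

0.996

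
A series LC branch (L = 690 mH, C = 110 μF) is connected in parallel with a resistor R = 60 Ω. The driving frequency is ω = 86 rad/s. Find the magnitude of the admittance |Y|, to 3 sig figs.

27.3 mS

X_L = ωL = 59.3 Ω
X_C = 1/(ωC) = 106 Ω
Branch 1: Z₁ = R = 60.0 Ω
Branch 2 (series LC): Z₂ = j(X_L − X_C) = −j46.4 Ω
Parallel: Z = Z₁Z₂/(Z₁+Z₂), |Z| = 36.7 Ω, ∠Z = -52.3°
|Y| = 1/|Z| = 27.3 mS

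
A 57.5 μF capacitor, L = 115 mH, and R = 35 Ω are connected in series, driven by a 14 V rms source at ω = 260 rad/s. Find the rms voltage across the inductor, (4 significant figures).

8.220 V

X_L = ωL = 29.90 Ω
X_C = 1/(ωC) = 66.89 Ω
Net reactance X = X_L − X_C = -36.99 Ω
Z = 35.00 − j36.99 Ω
|Z| = √(35.00² + 36.99²) = 50.92 Ω
I = V/|Z| = 274.9 mA
V_L = I·|Z_L| = 0.2749 × 29.90 = 8.220 V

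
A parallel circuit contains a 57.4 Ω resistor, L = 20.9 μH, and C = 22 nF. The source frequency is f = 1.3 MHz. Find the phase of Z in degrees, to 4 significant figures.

-84.28°

ω = 2πf = 8.168e+06 rad/s
X_L = ωL = 170.7 Ω
X_C = 1/(ωC) = 5.565 Ω
Parallel: admittances add. Y = 1/R + 1/(jωL) + jωC
Y = (0.01742 + j0.1738) S
|Y| = 0.1747 S → |Z| = 1/|Y| = 5.724 Ω, ∠Z = −∠Y = -84.28°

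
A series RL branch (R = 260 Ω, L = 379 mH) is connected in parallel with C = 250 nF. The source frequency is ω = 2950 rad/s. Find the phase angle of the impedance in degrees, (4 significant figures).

29.37°

X_L = ωL = 1118 Ω
X_C = 1/(ωC) = 1356 Ω
Branch 1 (R+jX_L): Z₁ = 260.0 + j1118 Ω, |Z₁| = 1148 Ω
Branch 2 (−jX_C): Z₂ = −j1356 Ω
Parallel: Z = Z₁Z₂/(Z₁+Z₂), |Z| = 4417 Ω, ∠Z = 29.37°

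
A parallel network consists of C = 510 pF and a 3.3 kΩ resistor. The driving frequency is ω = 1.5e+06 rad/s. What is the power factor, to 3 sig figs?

0.368

X_C = 1/(ωC) = 1310 Ω
Parallel: admittances add. Y = 1/R + jωC
Y = (0.000303 + j0.000765) S
|Y| = 0.000823 S → |Z| = 1/|Y| = 1220 Ω, ∠Z = −∠Y = -68.4°
cos φ = cos(-68.4°) = 0.368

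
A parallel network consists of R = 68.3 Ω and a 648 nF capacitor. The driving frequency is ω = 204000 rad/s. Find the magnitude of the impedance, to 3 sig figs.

X_C = 1/(ωC) = 7.56 Ω
Parallel: admittances add. Y = 1/R + jωC
Y = (0.0146 + j0.132) S
|Y| = 0.133 S → |Z| = 1/|Y| = 7.52 Ω, ∠Z = −∠Y = -83.7°

7.52 Ω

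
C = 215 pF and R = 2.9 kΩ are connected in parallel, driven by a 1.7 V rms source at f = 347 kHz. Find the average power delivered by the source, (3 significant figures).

ω = 2πf = 2.18e+06 rad/s
X_C = 1/(ωC) = 2130 Ω
Parallel: admittances add. Y = 1/R + jωC
Y = (0.000345 + j0.000469) S
|Y| = 0.000582 S → |Z| = 1/|Y| = 1720 Ω, ∠Z = −∠Y = -53.7°
I = V/|Z| = 989 μA
P = VI cos φ = 1.7 × 0.000989 × cos(-53.7°) = 997 μW

997 μW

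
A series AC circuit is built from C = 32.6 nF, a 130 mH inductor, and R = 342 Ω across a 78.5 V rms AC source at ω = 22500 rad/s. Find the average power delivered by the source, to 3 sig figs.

825 mW

X_L = ωL = 2920 Ω
X_C = 1/(ωC) = 1360 Ω
Net reactance X = X_L − X_C = 1560 Ω
Z = 342 + j1560 Ω
|Z| = √(342² + 1560²) = 1600 Ω
∠Z = arctan(1560/342) = 77.6°
I = V/|Z| = 49.1 mA
P = VI cos φ = 78.5 × 0.0491 × cos(77.6°) = 825 mW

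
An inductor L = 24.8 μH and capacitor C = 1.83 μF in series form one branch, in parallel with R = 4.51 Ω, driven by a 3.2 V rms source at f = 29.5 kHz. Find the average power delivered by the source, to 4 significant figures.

2.271 W

ω = 2πf = 185400 rad/s
X_L = ωL = 4.597 Ω
X_C = 1/(ωC) = 2.948 Ω
Branch 1: Z₁ = R = 4.510 Ω
Branch 2 (series LC): Z₂ = j(X_L − X_C) = j1.649 Ω
Parallel: Z = Z₁Z₂/(Z₁+Z₂), |Z| = 1.548 Ω, ∠Z = 69.92°
I = V/|Z| = 2.067 A
P = VI cos φ = 3.2 × 2.067 × cos(69.92°) = 2.271 W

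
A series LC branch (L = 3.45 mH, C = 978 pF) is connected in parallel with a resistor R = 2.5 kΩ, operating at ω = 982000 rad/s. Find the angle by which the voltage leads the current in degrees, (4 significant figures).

X_L = ωL = 3388 Ω
X_C = 1/(ωC) = 1041 Ω
Branch 1: Z₁ = R = 2500 Ω
Branch 2 (series LC): Z₂ = j(X_L − X_C) = j2347 Ω
Parallel: Z = Z₁Z₂/(Z₁+Z₂), |Z| = 1711 Ω, ∠Z = 46.81°

46.81°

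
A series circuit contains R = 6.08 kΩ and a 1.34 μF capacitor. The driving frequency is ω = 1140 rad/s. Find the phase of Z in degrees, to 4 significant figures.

-6.145°

X_C = 1/(ωC) = 654.6 Ω
Z = 6080 − j654.6 Ω
|Z| = √(6080² + 654.6²) = 6115 Ω
∠Z = arctan(-654.6/6080) = -6.145°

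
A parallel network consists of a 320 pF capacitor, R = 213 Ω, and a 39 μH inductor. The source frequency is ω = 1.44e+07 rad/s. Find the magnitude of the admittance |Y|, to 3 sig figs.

5.48 mS

X_L = ωL = 562 Ω
X_C = 1/(ωC) = 217 Ω
Parallel: admittances add. Y = 1/R + 1/(jωL) + jωC
Y = (0.00469 + j0.00283) S
|Y| = 0.00548 S → |Z| = 1/|Y| = 182 Ω, ∠Z = −∠Y = -31.1°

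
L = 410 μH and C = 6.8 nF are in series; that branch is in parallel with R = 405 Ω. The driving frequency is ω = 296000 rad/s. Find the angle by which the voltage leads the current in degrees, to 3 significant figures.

-47.2°

X_L = ωL = 121 Ω
X_C = 1/(ωC) = 497 Ω
Branch 1: Z₁ = R = 405 Ω
Branch 2 (series LC): Z₂ = j(X_L − X_C) = −j375 Ω
Parallel: Z = Z₁Z₂/(Z₁+Z₂), |Z| = 275 Ω, ∠Z = -47.2°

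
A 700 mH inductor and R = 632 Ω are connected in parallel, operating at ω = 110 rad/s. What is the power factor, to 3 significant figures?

0.121

X_L = ωL = 77.0 Ω
Parallel: admittances add. Y = 1/R + 1/(jωL)
Y = (0.00158 − j0.0130) S
|Y| = 0.0131 S → |Z| = 1/|Y| = 76.4 Ω, ∠Z = −∠Y = 83.1°
cos φ = cos(83.1°) = 0.121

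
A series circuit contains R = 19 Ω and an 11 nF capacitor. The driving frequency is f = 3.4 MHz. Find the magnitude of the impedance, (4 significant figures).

ω = 2πf = 2.136e+07 rad/s
X_C = 1/(ωC) = 4.255 Ω
Z = 19.00 − j4.255 Ω
|Z| = √(19.00² + 4.255²) = 19.47 Ω

19.47 Ω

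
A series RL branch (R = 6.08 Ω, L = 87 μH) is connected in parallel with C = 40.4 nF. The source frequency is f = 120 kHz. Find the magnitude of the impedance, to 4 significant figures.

64.89 Ω

ω = 2πf = 754000 rad/s
X_L = ωL = 65.60 Ω
X_C = 1/(ωC) = 32.83 Ω
Branch 1 (R+jX_L): Z₁ = 6.080 + j65.60 Ω, |Z₁| = 65.88 Ω
Branch 2 (−jX_C): Z₂ = −j32.83 Ω
Parallel: Z = Z₁Z₂/(Z₁+Z₂), |Z| = 64.89 Ω, ∠Z = -84.78°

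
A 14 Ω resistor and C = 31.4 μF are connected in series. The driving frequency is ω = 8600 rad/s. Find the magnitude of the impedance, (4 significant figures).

X_C = 1/(ωC) = 3.703 Ω
Z = 14.00 − j3.703 Ω
|Z| = √(14.00² + 3.703²) = 14.48 Ω

14.48 Ω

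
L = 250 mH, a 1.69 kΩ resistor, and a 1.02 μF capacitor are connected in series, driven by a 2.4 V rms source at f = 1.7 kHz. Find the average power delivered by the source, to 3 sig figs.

1.02 mW

ω = 2πf = 10680 rad/s
X_L = ωL = 2670 Ω
X_C = 1/(ωC) = 91.8 Ω
Net reactance X = X_L − X_C = 2580 Ω
Z = 1690 + j2580 Ω
|Z| = √(1690² + 2580²) = 3080 Ω
∠Z = arctan(2580/1690) = 56.8°
I = V/|Z| = 778 μA
P = VI cos φ = 2.4 × 0.000778 × cos(56.8°) = 1.02 mW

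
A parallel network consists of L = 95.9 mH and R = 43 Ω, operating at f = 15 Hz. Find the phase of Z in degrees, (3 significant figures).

ω = 2πf = 94.25 rad/s
X_L = ωL = 9.04 Ω
Parallel: admittances add. Y = 1/R + 1/(jωL)
Y = (0.0233 − j0.111) S
|Y| = 0.113 S → |Z| = 1/|Y| = 8.85 Ω, ∠Z = −∠Y = 78.1°

78.1°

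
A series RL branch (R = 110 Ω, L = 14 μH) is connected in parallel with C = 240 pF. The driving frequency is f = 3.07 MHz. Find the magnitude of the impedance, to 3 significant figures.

514 Ω

ω = 2πf = 1.929e+07 rad/s
X_L = ωL = 270 Ω
X_C = 1/(ωC) = 216 Ω
Branch 1 (R+jX_L): Z₁ = 110 + j270 Ω, |Z₁| = 292 Ω
Branch 2 (−jX_C): Z₂ = −j216 Ω
Parallel: Z = Z₁Z₂/(Z₁+Z₂), |Z| = 514 Ω, ∠Z = -48.3°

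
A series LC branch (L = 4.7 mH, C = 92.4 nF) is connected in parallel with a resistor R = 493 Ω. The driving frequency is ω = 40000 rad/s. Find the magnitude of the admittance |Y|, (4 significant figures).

12.28 mS

X_L = ωL = 188.0 Ω
X_C = 1/(ωC) = 270.6 Ω
Branch 1: Z₁ = R = 493.0 Ω
Branch 2 (series LC): Z₂ = j(X_L − X_C) = −j82.56 Ω
Parallel: Z = Z₁Z₂/(Z₁+Z₂), |Z| = 81.43 Ω, ∠Z = -80.49°
|Y| = 1/|Z| = 12.28 mS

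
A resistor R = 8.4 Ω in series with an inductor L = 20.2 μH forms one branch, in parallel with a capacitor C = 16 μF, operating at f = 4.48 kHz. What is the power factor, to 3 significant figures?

ω = 2πf = 28150 rad/s
X_L = ωL = 0.569 Ω
X_C = 1/(ωC) = 2.22 Ω
Branch 1 (R+jX_L): Z₁ = 8.40 + j0.569 Ω, |Z₁| = 8.42 Ω
Branch 2 (−jX_C): Z₂ = −j2.22 Ω
Parallel: Z = Z₁Z₂/(Z₁+Z₂), |Z| = 2.18 Ω, ∠Z = -75.0°
cos φ = cos(-75.0°) = 0.259

0.259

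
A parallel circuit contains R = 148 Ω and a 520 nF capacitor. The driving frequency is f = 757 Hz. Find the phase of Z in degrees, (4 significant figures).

-20.11°

ω = 2πf = 4756 rad/s
X_C = 1/(ωC) = 404.3 Ω
Parallel: admittances add. Y = 1/R + jωC
Y = (0.006757 + j0.002473) S
|Y| = 0.007195 S → |Z| = 1/|Y| = 139.0 Ω, ∠Z = −∠Y = -20.11°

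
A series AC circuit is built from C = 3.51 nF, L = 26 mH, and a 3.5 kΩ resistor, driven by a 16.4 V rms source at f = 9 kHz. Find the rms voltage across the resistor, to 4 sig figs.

ω = 2πf = 56550 rad/s
X_L = ωL = 1470 Ω
X_C = 1/(ωC) = 5038 Ω
Net reactance X = X_L − X_C = -3568 Ω
Z = 3500 − j3568 Ω
|Z| = √(3500² + 3568²) = 4998 Ω
I = V/|Z| = 3.281 mA
V_R = I·|Z_R| = 0.003281 × 3500 = 11.48 V

11.48 V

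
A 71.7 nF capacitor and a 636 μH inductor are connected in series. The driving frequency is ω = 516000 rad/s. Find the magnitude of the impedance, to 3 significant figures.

301 Ω

X_L = ωL = 328 Ω
X_C = 1/(ωC) = 27.0 Ω
Net reactance X = X_L − X_C = 301 Ω
Z = j301 Ω
|Z| = √(0² + 301²) = 301 Ω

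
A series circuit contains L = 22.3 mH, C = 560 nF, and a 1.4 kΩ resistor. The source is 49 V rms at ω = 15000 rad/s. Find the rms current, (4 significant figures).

34.59 mA

X_L = ωL = 334.5 Ω
X_C = 1/(ωC) = 119.0 Ω
Net reactance X = X_L − X_C = 215.5 Ω
Z = 1400 + j215.5 Ω
|Z| = √(1400² + 215.5²) = 1416 Ω
I = V/|Z| = 49/1416 = 34.59 mA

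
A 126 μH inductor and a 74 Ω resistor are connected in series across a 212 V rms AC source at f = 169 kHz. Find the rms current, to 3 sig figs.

ω = 2πf = 1.062e+06 rad/s
X_L = ωL = 134 Ω
Z = 74.0 + j134 Ω
|Z| = √(74.0² + 134²) = 153 Ω
I = V/|Z| = 212/153 = 1.39 A

1.39 A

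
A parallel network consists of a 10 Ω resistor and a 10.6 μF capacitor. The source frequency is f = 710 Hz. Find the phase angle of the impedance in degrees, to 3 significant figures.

ω = 2πf = 4461 rad/s
X_C = 1/(ωC) = 21.1 Ω
Parallel: admittances add. Y = 1/R + jωC
Y = (0.100 + j0.0473) S
|Y| = 0.111 S → |Z| = 1/|Y| = 9.04 Ω, ∠Z = −∠Y = -25.3°

-25.3°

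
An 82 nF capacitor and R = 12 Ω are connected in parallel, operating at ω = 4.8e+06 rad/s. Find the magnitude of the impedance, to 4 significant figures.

2.486 Ω

X_C = 1/(ωC) = 2.541 Ω
Parallel: admittances add. Y = 1/R + jωC
Y = (0.08333 + j0.3936) S
|Y| = 0.4023 S → |Z| = 1/|Y| = 2.486 Ω, ∠Z = −∠Y = -78.05°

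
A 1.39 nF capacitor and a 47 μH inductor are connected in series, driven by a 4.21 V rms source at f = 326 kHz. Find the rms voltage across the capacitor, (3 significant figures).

5.80 V

ω = 2πf = 2.048e+06 rad/s
X_L = ωL = 96.3 Ω
X_C = 1/(ωC) = 351 Ω
Net reactance X = X_L − X_C = -255 Ω
Z = − j255 Ω
|Z| = √(0² + 255²) = 255 Ω
I = V/|Z| = 16.5 mA
V_C = I·|Z_C| = 0.0165 × 351 = 5.80 V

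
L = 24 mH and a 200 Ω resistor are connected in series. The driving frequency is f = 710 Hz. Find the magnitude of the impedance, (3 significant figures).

227 Ω

ω = 2πf = 4461 rad/s
X_L = ωL = 107 Ω
Z = 200 + j107 Ω
|Z| = √(200² + 107²) = 227 Ω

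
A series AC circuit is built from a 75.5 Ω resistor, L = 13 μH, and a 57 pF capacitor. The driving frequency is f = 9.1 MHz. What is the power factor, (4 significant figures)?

ω = 2πf = 5.718e+07 rad/s
X_L = ωL = 743.3 Ω
X_C = 1/(ωC) = 306.8 Ω
Net reactance X = X_L − X_C = 436.5 Ω
Z = 75.50 + j436.5 Ω
|Z| = √(75.50² + 436.5²) = 442.9 Ω
∠Z = arctan(436.5/75.50) = 80.19°
cos φ = cos(80.19°) = 0.1704

0.1704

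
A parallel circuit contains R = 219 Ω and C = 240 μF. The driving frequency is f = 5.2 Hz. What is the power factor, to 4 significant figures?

ω = 2πf = 32.67 rad/s
X_C = 1/(ωC) = 127.5 Ω
Parallel: admittances add. Y = 1/R + jωC
Y = (0.004566 + j0.007841) S
|Y| = 0.009074 S → |Z| = 1/|Y| = 110.2 Ω, ∠Z = −∠Y = -59.79°
cos φ = cos(-59.79°) = 0.5032

0.5032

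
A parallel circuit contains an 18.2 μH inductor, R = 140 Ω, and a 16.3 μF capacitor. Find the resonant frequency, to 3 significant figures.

ω₀ = 1/√(LC) = 1/√(1.82e-05 × 1.63e-05) = 58060 rad/s
f₀ = ω₀/(2π) = 9.24 kHz

9.24 kHz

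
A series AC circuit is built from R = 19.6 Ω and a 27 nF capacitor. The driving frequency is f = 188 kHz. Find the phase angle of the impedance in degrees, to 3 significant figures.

ω = 2πf = 1.181e+06 rad/s
X_C = 1/(ωC) = 31.4 Ω
Z = 19.6 − j31.4 Ω
|Z| = √(19.6² + 31.4²) = 37.0 Ω
∠Z = arctan(-31.4/19.6) = -58.0°

-58.0°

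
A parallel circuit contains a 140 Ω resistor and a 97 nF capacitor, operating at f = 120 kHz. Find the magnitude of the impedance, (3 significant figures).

13.6 Ω

ω = 2πf = 754000 rad/s
X_C = 1/(ωC) = 13.7 Ω
Parallel: admittances add. Y = 1/R + jωC
Y = (0.00714 + j0.0731) S
|Y| = 0.0735 S → |Z| = 1/|Y| = 13.6 Ω, ∠Z = −∠Y = -84.4°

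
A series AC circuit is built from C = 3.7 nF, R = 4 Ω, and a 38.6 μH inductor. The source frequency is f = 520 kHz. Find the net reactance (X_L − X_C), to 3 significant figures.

ω = 2πf = 3.267e+06 rad/s
X_L = ωL = 126 Ω
X_C = 1/(ωC) = 82.7 Ω
X = 126 − 82.7 = 43.4 Ω

43.4 Ω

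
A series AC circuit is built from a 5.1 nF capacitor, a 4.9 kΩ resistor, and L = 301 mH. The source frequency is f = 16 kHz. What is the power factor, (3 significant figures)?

0.171

ω = 2πf = 100500 rad/s
X_L = ωL = 30300 Ω
X_C = 1/(ωC) = 1950 Ω
Net reactance X = X_L − X_C = 28300 Ω
Z = 4900 + j28300 Ω
|Z| = √(4900² + 28300²) = 28700 Ω
∠Z = arctan(28300/4900) = 80.2°
cos φ = cos(80.2°) = 0.171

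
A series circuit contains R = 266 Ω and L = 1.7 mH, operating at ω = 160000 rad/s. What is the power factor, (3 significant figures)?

X_L = ωL = 272 Ω
Z = 266 + j272 Ω
|Z| = √(266² + 272²) = 380 Ω
∠Z = arctan(272/266) = 45.6°
cos φ = cos(45.6°) = 0.699

0.699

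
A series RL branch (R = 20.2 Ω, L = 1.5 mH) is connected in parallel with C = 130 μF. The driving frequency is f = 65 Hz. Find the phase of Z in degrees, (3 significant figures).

-46.2°

ω = 2πf = 408.4 rad/s
X_L = ωL = 0.613 Ω
X_C = 1/(ωC) = 18.8 Ω
Branch 1 (R+jX_L): Z₁ = 20.2 + j0.613 Ω, |Z₁| = 20.2 Ω
Branch 2 (−jX_C): Z₂ = −j18.8 Ω
Parallel: Z = Z₁Z₂/(Z₁+Z₂), |Z| = 14.0 Ω, ∠Z = -46.2°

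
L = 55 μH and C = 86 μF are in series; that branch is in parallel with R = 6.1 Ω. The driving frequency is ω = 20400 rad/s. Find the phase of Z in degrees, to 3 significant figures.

X_L = ωL = 1.12 Ω
X_C = 1/(ωC) = 0.570 Ω
Branch 1: Z₁ = R = 6.10 Ω
Branch 2 (series LC): Z₂ = j(X_L − X_C) = j0.552 Ω
Parallel: Z = Z₁Z₂/(Z₁+Z₂), |Z| = 0.550 Ω, ∠Z = 84.8°

84.8°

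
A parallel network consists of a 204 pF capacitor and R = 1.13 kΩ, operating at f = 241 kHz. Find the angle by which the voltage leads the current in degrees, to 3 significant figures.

ω = 2πf = 1.514e+06 rad/s
X_C = 1/(ωC) = 3240 Ω
Parallel: admittances add. Y = 1/R + jωC
Y = (0.000885 + j0.000309) S
|Y| = 0.000937 S → |Z| = 1/|Y| = 1070 Ω, ∠Z = −∠Y = -19.2°

-19.2°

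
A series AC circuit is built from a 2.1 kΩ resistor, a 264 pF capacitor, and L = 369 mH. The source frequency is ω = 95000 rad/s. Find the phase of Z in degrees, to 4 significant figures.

X_L = ωL = 35060 Ω
X_C = 1/(ωC) = 39870 Ω
Net reactance X = X_L − X_C = -4817 Ω
Z = 2100 − j4817 Ω
|Z| = √(2100² + 4817²) = 5255 Ω
∠Z = arctan(-4817/2100) = -66.45°

-66.45°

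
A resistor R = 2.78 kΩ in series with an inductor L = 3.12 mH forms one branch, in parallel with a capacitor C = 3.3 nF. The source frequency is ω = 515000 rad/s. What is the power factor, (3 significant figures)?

0.172

X_L = ωL = 1610 Ω
X_C = 1/(ωC) = 588 Ω
Branch 1 (R+jX_L): Z₁ = 2780 + j1610 Ω, |Z₁| = 3210 Ω
Branch 2 (−jX_C): Z₂ = −j588 Ω
Parallel: Z = Z₁Z₂/(Z₁+Z₂), |Z| = 638 Ω, ∠Z = -80.1°
cos φ = cos(-80.1°) = 0.172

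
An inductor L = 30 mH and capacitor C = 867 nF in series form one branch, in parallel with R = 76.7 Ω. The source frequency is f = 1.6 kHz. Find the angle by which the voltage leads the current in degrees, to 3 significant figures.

22.3°

ω = 2πf = 10050 rad/s
X_L = ωL = 302 Ω
X_C = 1/(ωC) = 115 Ω
Branch 1: Z₁ = R = 76.7 Ω
Branch 2 (series LC): Z₂ = j(X_L − X_C) = j187 Ω
Parallel: Z = Z₁Z₂/(Z₁+Z₂), |Z| = 71.0 Ω, ∠Z = 22.3°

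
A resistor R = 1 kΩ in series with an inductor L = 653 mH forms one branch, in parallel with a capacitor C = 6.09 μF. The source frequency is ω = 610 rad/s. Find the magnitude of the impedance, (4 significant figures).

X_L = ωL = 398.3 Ω
X_C = 1/(ωC) = 269.2 Ω
Branch 1 (R+jX_L): Z₁ = 1000 + j398.3 Ω, |Z₁| = 1076 Ω
Branch 2 (−jX_C): Z₂ = −j269.2 Ω
Parallel: Z = Z₁Z₂/(Z₁+Z₂), |Z| = 287.4 Ω, ∠Z = -75.64°

287.4 Ω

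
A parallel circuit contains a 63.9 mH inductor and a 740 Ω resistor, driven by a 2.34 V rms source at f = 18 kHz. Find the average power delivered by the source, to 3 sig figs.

ω = 2πf = 113100 rad/s
X_L = ωL = 7230 Ω
Parallel: admittances add. Y = 1/R + 1/(jωL)
Y = (0.00135 − j0.000138) S
|Y| = 0.00136 S → |Z| = 1/|Y| = 736 Ω, ∠Z = −∠Y = 5.85°
I = V/|Z| = 3.18 mA
P = VI cos φ = 2.34 × 0.00318 × cos(5.85°) = 7.40 mW

7.40 mW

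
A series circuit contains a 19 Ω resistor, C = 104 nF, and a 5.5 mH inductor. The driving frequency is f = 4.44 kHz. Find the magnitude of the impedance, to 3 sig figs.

192 Ω

ω = 2πf = 27900 rad/s
X_L = ωL = 153 Ω
X_C = 1/(ωC) = 345 Ω
Net reactance X = X_L − X_C = -191 Ω
Z = 19.0 − j191 Ω
|Z| = √(19.0² + 191²) = 192 Ω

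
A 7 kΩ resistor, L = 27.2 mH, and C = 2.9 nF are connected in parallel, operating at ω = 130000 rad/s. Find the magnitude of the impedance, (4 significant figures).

5844 Ω

X_L = ωL = 3536 Ω
X_C = 1/(ωC) = 2653 Ω
Parallel: admittances add. Y = 1/R + 1/(jωL) + jωC
Y = (0.0001429 + j9.419e-05) S
|Y| = 0.0001711 S → |Z| = 1/|Y| = 5844 Ω, ∠Z = −∠Y = -33.40°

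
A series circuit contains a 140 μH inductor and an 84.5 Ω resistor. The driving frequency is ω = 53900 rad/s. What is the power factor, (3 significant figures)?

X_L = ωL = 7.55 Ω
Z = 84.5 + j7.55 Ω
|Z| = √(84.5² + 7.55²) = 84.8 Ω
∠Z = arctan(7.55/84.5) = 5.10°
cos φ = cos(5.10°) = 0.996

0.996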